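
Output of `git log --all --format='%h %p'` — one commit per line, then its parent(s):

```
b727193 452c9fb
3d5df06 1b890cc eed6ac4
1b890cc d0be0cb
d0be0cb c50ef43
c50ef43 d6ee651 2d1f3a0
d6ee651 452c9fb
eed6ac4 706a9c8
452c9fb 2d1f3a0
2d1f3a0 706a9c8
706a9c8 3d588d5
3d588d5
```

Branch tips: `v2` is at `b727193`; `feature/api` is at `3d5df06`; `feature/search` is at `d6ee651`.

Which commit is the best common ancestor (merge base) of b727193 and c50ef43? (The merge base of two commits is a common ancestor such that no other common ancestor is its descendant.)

452c9fb

Ancestors of b727193: {2d1f3a0, 3d588d5, 452c9fb, 706a9c8, b727193}.
Ancestors of c50ef43: {2d1f3a0, 3d588d5, 452c9fb, 706a9c8, c50ef43, d6ee651}.
Common ancestors: {2d1f3a0, 3d588d5, 452c9fb, 706a9c8}.
Among these, 452c9fb is not an ancestor of any other common ancestor — it is the merge base.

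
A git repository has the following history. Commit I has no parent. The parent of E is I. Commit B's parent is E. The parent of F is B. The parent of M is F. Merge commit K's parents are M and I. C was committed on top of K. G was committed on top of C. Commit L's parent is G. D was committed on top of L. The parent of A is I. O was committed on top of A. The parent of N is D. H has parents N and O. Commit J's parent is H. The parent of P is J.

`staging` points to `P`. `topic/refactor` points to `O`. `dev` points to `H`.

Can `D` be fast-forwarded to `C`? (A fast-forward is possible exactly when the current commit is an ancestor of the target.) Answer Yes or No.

A fast-forward from D to C is possible iff D is an ancestor of C.
Ancestors of C: {B, C, E, F, I, K, M}.
D is not among them, so fast-forward is not possible.

No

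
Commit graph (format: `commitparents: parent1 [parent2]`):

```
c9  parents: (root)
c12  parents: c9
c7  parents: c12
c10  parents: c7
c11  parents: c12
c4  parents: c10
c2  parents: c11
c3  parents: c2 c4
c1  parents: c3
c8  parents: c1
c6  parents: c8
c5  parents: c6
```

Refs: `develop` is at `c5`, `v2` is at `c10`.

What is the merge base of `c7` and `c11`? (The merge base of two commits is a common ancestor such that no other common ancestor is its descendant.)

c12

Ancestors of c7: {c12, c7, c9}.
Ancestors of c11: {c11, c12, c9}.
Common ancestors: {c12, c9}.
Among these, c12 is not an ancestor of any other common ancestor — it is the merge base.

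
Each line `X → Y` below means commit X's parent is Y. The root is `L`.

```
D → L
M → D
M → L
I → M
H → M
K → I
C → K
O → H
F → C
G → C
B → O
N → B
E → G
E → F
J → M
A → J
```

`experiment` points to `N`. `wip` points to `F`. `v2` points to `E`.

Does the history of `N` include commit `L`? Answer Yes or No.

Yes

Ancestors of N (commits reachable by following parents): {B, D, H, L, M, N, O}.
L is in that set, so it is an ancestor of N.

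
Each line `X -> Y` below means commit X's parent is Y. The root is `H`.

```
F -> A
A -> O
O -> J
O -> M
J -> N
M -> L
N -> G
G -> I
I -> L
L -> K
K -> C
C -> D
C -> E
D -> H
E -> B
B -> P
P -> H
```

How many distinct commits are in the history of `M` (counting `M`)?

Walking parent pointers from M: reachable set = {B, C, D, E, H, K, L, M, P}.
That is 9 commits.

9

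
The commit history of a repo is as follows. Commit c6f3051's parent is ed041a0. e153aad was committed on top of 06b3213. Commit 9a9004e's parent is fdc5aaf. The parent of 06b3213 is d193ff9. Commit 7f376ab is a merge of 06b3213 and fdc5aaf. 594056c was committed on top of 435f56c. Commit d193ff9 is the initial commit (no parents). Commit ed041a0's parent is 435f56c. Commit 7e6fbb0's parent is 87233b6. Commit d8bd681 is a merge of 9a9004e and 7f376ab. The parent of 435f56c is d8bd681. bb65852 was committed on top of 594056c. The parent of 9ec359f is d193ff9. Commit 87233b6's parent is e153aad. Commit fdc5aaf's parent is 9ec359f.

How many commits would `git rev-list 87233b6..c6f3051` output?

Reachable from c6f3051: {06b3213, 435f56c, 7f376ab, 9a9004e, 9ec359f, c6f3051, d193ff9, d8bd681, ed041a0, fdc5aaf}.
Reachable from 87233b6: {06b3213, 87233b6, d193ff9, e153aad}.
In c6f3051's history but not 87233b6's: {435f56c, 7f376ab, 9a9004e, 9ec359f, c6f3051, d8bd681, ed041a0, fdc5aaf} — 8 commits.

8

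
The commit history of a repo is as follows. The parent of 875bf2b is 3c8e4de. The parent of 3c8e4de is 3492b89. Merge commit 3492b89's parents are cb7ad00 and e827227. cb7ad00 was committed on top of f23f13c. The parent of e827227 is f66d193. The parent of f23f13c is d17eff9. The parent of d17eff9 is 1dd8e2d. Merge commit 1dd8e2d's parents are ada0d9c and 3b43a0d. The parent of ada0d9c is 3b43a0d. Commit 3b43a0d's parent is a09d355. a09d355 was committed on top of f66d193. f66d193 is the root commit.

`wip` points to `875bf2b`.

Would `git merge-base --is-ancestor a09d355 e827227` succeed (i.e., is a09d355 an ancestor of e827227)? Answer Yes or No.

No

Ancestors of e827227: {e827227, f66d193}.
a09d355 is not in that set, so it is not an ancestor of e827227.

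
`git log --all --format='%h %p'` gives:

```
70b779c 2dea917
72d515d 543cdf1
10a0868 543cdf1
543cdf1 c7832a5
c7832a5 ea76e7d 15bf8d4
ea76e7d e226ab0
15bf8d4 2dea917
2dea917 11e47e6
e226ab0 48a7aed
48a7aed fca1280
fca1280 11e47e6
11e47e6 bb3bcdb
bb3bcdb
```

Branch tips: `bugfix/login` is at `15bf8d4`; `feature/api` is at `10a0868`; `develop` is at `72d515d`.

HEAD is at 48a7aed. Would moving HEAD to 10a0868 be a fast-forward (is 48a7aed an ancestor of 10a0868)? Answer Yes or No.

A fast-forward from 48a7aed to 10a0868 is possible iff 48a7aed is an ancestor of 10a0868.
Ancestors of 10a0868: {10a0868, 11e47e6, 15bf8d4, 2dea917, 48a7aed, 543cdf1, bb3bcdb, c7832a5, e226ab0, ea76e7d, fca1280}.
48a7aed is among them, so fast-forward is possible.

Yes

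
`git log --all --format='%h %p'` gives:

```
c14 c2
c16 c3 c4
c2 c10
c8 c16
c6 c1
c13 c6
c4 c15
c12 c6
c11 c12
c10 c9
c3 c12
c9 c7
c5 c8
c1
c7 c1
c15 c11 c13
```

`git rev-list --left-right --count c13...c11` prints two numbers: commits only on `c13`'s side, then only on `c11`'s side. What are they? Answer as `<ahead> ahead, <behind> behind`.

1 ahead, 2 behind

Reachable from c13: {c1, c13, c6}.
Reachable from c11: {c1, c11, c12, c6}.
Only in c13's history (ahead): {c13} — 1.
Only in c11's history (behind): {c11, c12} — 2.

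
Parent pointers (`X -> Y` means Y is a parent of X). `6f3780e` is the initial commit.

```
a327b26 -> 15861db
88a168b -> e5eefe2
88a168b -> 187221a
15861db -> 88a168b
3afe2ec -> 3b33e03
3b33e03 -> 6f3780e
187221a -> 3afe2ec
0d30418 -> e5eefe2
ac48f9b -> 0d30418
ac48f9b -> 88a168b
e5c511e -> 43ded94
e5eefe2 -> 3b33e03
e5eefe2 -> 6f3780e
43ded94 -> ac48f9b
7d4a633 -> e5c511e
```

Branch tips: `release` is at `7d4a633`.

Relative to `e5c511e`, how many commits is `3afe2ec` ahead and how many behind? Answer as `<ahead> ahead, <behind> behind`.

0 ahead, 7 behind

Reachable from 3afe2ec: {3afe2ec, 3b33e03, 6f3780e}.
Reachable from e5c511e: {0d30418, 187221a, 3afe2ec, 3b33e03, 43ded94, 6f3780e, 88a168b, ac48f9b, e5c511e, e5eefe2}.
Only in 3afe2ec's history (ahead): {} — 0.
Only in e5c511e's history (behind): {0d30418, 187221a, 43ded94, 88a168b, ac48f9b, e5c511e, e5eefe2} — 7.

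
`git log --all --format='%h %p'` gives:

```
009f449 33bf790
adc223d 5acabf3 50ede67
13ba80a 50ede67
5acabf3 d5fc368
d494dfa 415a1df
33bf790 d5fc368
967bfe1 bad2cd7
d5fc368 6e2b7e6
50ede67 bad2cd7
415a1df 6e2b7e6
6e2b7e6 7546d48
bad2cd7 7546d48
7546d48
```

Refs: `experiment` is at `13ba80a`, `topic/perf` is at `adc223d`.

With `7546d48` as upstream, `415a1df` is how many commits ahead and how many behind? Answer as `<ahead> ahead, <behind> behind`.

2 ahead, 0 behind

Reachable from 415a1df: {415a1df, 6e2b7e6, 7546d48}.
Reachable from 7546d48: {7546d48}.
Only in 415a1df's history (ahead): {415a1df, 6e2b7e6} — 2.
Only in 7546d48's history (behind): {} — 0.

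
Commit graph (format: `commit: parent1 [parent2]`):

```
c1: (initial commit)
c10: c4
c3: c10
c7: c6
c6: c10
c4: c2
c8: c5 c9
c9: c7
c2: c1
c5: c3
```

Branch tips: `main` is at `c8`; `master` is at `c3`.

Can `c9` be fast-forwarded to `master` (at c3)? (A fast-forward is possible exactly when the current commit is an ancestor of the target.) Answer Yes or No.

No

A fast-forward from c9 to c3 is possible iff c9 is an ancestor of c3.
Ancestors of c3: {c1, c10, c2, c3, c4}.
c9 is not among them, so fast-forward is not possible.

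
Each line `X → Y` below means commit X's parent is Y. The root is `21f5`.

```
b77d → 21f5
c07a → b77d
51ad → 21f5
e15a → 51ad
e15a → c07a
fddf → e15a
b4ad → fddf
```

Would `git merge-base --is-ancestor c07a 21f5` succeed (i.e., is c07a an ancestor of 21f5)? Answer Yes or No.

Ancestors of 21f5: {21f5}.
c07a is not in that set, so it is not an ancestor of 21f5.

No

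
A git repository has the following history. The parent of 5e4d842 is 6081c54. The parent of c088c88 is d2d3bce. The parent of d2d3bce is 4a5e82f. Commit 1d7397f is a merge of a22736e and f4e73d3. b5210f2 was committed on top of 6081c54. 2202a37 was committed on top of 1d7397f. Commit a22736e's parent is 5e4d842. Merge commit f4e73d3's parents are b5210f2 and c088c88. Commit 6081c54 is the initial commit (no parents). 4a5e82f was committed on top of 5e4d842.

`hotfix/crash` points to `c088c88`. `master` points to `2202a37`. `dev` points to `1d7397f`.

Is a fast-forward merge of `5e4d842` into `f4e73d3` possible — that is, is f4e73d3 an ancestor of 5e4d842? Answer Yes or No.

No

A fast-forward from f4e73d3 to 5e4d842 is possible iff f4e73d3 is an ancestor of 5e4d842.
Ancestors of 5e4d842: {5e4d842, 6081c54}.
f4e73d3 is not among them, so fast-forward is not possible.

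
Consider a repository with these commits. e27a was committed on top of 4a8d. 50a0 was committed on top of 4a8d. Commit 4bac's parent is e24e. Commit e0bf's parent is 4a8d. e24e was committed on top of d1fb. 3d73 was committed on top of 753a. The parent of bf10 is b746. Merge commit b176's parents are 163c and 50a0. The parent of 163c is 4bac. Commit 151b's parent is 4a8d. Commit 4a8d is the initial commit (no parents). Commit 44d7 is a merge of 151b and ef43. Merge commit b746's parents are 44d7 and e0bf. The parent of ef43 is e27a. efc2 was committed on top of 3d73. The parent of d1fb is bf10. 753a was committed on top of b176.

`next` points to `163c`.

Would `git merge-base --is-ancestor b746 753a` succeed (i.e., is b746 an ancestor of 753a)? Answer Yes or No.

Ancestors of 753a (commits reachable by following parents): {151b, 163c, 44d7, 4a8d, 4bac, 50a0, 753a, b176, b746, bf10, d1fb, e0bf, e24e, e27a, ef43}.
b746 is in that set, so it is an ancestor of 753a.

Yes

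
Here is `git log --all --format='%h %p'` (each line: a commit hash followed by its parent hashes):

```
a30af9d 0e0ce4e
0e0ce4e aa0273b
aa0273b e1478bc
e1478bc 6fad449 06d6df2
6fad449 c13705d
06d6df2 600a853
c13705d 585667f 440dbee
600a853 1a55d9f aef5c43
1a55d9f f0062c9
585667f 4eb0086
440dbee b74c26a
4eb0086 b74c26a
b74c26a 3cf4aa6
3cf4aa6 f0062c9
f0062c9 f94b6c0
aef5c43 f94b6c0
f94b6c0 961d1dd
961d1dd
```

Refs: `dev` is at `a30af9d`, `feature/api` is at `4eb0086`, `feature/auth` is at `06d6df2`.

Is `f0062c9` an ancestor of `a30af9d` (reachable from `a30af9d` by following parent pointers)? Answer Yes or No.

Ancestors of a30af9d (commits reachable by following parents): {06d6df2, 0e0ce4e, 1a55d9f, 3cf4aa6, 440dbee, 4eb0086, 585667f, 600a853, 6fad449, 961d1dd, a30af9d, aa0273b, aef5c43, b74c26a, c13705d, e1478bc, f0062c9, f94b6c0}.
f0062c9 is in that set, so it is an ancestor of a30af9d.

Yes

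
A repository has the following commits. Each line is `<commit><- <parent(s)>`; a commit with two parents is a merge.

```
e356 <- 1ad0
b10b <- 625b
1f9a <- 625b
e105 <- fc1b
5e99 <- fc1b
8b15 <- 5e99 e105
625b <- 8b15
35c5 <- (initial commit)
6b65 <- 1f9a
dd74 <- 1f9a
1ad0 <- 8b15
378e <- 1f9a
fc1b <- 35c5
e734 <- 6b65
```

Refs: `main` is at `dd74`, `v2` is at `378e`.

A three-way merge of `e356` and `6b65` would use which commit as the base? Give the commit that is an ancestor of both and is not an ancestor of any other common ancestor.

8b15

Ancestors of e356: {1ad0, 35c5, 5e99, 8b15, e105, e356, fc1b}.
Ancestors of 6b65: {1f9a, 35c5, 5e99, 625b, 6b65, 8b15, e105, fc1b}.
Common ancestors: {35c5, 5e99, 8b15, e105, fc1b}.
Among these, 8b15 is not an ancestor of any other common ancestor — it is the merge base.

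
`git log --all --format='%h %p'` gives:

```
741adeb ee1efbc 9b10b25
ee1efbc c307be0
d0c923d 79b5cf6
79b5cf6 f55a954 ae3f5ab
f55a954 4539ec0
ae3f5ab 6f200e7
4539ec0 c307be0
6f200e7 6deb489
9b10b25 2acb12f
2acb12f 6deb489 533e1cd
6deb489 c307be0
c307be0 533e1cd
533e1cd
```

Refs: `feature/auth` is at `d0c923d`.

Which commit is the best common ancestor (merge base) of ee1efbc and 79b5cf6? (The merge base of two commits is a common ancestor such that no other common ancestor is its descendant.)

Ancestors of ee1efbc: {533e1cd, c307be0, ee1efbc}.
Ancestors of 79b5cf6: {4539ec0, 533e1cd, 6deb489, 6f200e7, 79b5cf6, ae3f5ab, c307be0, f55a954}.
Common ancestors: {533e1cd, c307be0}.
Among these, c307be0 is not an ancestor of any other common ancestor — it is the merge base.

c307be0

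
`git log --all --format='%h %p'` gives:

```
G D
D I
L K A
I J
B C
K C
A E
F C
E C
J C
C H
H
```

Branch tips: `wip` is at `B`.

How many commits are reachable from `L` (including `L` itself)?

Walking parent pointers from L: reachable set = {A, C, E, H, K, L}.
That is 6 commits.

6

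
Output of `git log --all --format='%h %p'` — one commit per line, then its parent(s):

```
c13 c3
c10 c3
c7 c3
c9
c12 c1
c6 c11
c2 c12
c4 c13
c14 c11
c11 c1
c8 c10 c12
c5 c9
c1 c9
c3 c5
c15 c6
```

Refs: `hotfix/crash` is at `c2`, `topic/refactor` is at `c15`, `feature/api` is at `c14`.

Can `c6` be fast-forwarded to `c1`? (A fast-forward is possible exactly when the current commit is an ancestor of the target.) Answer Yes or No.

No

A fast-forward from c6 to c1 is possible iff c6 is an ancestor of c1.
Ancestors of c1: {c1, c9}.
c6 is not among them, so fast-forward is not possible.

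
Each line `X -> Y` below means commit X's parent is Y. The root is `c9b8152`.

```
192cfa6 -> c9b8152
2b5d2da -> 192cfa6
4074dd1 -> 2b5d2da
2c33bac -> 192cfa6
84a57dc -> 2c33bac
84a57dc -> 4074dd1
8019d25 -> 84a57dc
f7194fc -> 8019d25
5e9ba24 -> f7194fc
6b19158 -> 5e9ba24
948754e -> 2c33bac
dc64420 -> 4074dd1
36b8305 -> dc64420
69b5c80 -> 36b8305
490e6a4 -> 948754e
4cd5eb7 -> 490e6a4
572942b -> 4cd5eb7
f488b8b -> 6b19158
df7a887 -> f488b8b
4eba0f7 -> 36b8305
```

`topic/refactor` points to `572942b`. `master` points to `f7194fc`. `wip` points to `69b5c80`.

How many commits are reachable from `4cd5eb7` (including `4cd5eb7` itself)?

Walking parent pointers from 4cd5eb7: reachable set = {192cfa6, 2c33bac, 490e6a4, 4cd5eb7, 948754e, c9b8152}.
That is 6 commits.

6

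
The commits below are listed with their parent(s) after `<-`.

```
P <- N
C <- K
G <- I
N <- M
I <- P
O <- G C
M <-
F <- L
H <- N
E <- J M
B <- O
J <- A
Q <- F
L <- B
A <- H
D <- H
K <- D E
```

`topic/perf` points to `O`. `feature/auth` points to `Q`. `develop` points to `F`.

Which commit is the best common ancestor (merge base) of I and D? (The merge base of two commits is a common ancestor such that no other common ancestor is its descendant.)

N

Ancestors of I: {I, M, N, P}.
Ancestors of D: {D, H, M, N}.
Common ancestors: {M, N}.
Among these, N is not an ancestor of any other common ancestor — it is the merge base.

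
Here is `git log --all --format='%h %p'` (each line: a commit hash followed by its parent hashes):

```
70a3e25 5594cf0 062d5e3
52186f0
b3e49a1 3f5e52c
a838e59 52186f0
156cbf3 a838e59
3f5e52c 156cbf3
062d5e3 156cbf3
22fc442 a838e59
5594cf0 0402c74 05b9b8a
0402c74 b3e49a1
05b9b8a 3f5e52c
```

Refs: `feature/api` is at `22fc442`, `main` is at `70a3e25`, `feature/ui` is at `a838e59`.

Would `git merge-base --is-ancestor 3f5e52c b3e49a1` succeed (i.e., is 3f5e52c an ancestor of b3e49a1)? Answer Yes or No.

Ancestors of b3e49a1 (commits reachable by following parents): {156cbf3, 3f5e52c, 52186f0, a838e59, b3e49a1}.
3f5e52c is in that set, so it is an ancestor of b3e49a1.

Yes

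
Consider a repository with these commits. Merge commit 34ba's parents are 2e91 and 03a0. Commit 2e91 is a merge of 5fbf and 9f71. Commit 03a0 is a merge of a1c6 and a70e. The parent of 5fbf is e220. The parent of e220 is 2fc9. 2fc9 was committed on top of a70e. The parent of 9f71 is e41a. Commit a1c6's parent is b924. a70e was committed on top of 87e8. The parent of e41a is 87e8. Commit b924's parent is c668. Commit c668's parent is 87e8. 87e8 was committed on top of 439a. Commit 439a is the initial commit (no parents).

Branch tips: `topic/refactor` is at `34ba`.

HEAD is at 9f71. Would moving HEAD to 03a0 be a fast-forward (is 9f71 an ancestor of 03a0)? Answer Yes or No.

No

A fast-forward from 9f71 to 03a0 is possible iff 9f71 is an ancestor of 03a0.
Ancestors of 03a0: {03a0, 439a, 87e8, a1c6, a70e, b924, c668}.
9f71 is not among them, so fast-forward is not possible.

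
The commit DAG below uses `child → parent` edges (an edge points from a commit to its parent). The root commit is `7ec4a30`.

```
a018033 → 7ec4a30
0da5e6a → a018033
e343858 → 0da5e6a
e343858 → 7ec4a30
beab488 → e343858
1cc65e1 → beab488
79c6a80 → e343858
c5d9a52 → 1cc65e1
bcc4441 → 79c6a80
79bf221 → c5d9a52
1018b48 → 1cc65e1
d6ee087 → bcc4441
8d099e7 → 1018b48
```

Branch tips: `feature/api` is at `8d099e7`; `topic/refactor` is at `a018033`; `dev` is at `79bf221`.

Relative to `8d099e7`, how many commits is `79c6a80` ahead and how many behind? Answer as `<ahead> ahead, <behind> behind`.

Reachable from 79c6a80: {0da5e6a, 79c6a80, 7ec4a30, a018033, e343858}.
Reachable from 8d099e7: {0da5e6a, 1018b48, 1cc65e1, 7ec4a30, 8d099e7, a018033, beab488, e343858}.
Only in 79c6a80's history (ahead): {79c6a80} — 1.
Only in 8d099e7's history (behind): {1018b48, 1cc65e1, 8d099e7, beab488} — 4.

1 ahead, 4 behind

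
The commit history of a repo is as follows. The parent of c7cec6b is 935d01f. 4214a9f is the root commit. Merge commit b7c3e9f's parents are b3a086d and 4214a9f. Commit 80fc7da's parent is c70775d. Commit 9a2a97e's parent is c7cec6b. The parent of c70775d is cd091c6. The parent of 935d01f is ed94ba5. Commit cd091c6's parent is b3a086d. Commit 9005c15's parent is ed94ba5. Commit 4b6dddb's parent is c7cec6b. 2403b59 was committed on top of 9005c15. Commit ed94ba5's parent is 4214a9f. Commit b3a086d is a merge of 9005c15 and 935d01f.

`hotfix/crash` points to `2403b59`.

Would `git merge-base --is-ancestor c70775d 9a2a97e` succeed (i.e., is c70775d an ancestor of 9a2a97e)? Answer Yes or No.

Ancestors of 9a2a97e: {4214a9f, 935d01f, 9a2a97e, c7cec6b, ed94ba5}.
c70775d is not in that set, so it is not an ancestor of 9a2a97e.

No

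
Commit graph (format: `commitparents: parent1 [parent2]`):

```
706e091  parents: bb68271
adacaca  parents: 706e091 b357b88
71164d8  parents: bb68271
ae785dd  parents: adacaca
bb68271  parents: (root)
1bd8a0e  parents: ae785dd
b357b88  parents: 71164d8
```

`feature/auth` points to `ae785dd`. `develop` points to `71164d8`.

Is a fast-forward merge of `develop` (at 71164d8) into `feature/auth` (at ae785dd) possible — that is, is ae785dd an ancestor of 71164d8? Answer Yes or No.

A fast-forward from ae785dd to 71164d8 is possible iff ae785dd is an ancestor of 71164d8.
Ancestors of 71164d8: {71164d8, bb68271}.
ae785dd is not among them, so fast-forward is not possible.

No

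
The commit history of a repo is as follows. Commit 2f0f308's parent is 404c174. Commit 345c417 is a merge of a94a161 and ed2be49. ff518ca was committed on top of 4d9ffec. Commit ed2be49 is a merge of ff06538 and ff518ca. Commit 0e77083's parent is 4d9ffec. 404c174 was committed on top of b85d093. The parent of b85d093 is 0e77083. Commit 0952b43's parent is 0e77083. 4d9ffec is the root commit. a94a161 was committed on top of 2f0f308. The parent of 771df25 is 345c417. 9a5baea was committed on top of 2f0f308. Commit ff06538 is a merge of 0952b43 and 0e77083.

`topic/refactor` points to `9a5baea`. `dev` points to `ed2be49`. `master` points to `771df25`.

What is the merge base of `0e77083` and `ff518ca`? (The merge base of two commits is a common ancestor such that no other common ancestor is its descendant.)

Ancestors of 0e77083: {0e77083, 4d9ffec}.
Ancestors of ff518ca: {4d9ffec, ff518ca}.
Common ancestors: {4d9ffec}.
The only common ancestor is 4d9ffec, so it is the merge base.

4d9ffec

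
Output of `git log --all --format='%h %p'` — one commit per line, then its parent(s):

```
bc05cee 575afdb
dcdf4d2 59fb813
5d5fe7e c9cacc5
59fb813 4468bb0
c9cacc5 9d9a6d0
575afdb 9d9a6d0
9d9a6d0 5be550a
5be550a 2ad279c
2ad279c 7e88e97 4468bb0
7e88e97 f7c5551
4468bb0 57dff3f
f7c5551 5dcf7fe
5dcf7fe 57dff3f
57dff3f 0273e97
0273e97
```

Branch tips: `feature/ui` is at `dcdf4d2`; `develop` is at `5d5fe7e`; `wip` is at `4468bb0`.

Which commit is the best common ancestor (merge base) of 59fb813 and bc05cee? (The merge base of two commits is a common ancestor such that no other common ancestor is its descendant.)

Ancestors of 59fb813: {0273e97, 4468bb0, 57dff3f, 59fb813}.
Ancestors of bc05cee: {0273e97, 2ad279c, 4468bb0, 575afdb, 57dff3f, 5be550a, 5dcf7fe, 7e88e97, 9d9a6d0, bc05cee, f7c5551}.
Common ancestors: {0273e97, 4468bb0, 57dff3f}.
Among these, 4468bb0 is not an ancestor of any other common ancestor — it is the merge base.

4468bb0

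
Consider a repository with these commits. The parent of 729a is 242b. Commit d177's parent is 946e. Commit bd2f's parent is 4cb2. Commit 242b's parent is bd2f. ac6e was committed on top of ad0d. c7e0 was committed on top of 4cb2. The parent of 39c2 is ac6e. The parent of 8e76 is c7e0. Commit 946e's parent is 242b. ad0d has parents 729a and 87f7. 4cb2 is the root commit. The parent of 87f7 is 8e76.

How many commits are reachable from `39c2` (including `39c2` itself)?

Walking parent pointers from 39c2: reachable set = {242b, 39c2, 4cb2, 729a, 87f7, 8e76, ac6e, ad0d, bd2f, c7e0}.
That is 10 commits.

10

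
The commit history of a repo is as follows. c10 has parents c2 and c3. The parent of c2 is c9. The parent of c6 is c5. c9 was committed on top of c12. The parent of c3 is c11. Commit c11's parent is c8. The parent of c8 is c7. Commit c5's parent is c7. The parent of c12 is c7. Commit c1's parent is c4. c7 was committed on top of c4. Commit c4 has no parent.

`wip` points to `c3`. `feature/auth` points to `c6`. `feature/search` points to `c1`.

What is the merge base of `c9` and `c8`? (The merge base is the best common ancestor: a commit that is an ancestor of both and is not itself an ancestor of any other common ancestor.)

Ancestors of c9: {c12, c4, c7, c9}.
Ancestors of c8: {c4, c7, c8}.
Common ancestors: {c4, c7}.
Among these, c7 is not an ancestor of any other common ancestor — it is the merge base.

c7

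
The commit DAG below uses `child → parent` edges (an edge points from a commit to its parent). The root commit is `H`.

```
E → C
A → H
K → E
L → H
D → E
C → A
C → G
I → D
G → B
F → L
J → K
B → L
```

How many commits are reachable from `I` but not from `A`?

Reachable from I: {A, B, C, D, E, G, H, I, L}.
Reachable from A: {A, H}.
In I's history but not A's: {B, C, D, E, G, I, L} — 7 commits.

7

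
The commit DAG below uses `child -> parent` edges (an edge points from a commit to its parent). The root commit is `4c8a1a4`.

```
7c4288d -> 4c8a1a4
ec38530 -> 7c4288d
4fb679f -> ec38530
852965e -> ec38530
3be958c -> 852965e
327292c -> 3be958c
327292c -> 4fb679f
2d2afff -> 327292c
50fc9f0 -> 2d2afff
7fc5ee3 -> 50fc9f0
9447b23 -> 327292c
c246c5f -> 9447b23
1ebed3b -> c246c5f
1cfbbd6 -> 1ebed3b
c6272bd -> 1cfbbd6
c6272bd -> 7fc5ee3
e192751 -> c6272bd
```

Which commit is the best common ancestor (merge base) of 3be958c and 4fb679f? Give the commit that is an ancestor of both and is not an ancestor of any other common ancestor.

Ancestors of 3be958c: {3be958c, 4c8a1a4, 7c4288d, 852965e, ec38530}.
Ancestors of 4fb679f: {4c8a1a4, 4fb679f, 7c4288d, ec38530}.
Common ancestors: {4c8a1a4, 7c4288d, ec38530}.
Among these, ec38530 is not an ancestor of any other common ancestor — it is the merge base.

ec38530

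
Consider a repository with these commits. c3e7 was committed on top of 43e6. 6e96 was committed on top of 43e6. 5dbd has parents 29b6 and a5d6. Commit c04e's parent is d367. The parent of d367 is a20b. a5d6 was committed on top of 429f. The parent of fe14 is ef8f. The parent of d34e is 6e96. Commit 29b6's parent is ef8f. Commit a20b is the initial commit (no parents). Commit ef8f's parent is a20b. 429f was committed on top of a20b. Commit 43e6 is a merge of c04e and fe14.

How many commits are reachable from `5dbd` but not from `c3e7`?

Reachable from 5dbd: {29b6, 429f, 5dbd, a20b, a5d6, ef8f}.
Reachable from c3e7: {43e6, a20b, c04e, c3e7, d367, ef8f, fe14}.
In 5dbd's history but not c3e7's: {29b6, 429f, 5dbd, a5d6} — 4 commits.

4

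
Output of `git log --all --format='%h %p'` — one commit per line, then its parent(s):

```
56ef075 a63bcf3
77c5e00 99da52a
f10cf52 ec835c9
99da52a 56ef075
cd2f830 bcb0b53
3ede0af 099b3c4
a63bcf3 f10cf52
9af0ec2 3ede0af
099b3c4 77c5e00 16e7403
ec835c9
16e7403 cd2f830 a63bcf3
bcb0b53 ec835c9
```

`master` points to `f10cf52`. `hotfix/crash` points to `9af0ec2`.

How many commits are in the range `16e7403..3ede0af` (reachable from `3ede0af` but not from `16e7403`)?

5

Reachable from 3ede0af: {099b3c4, 16e7403, 3ede0af, 56ef075, 77c5e00, 99da52a, a63bcf3, bcb0b53, cd2f830, ec835c9, f10cf52}.
Reachable from 16e7403: {16e7403, a63bcf3, bcb0b53, cd2f830, ec835c9, f10cf52}.
In 3ede0af's history but not 16e7403's: {099b3c4, 3ede0af, 56ef075, 77c5e00, 99da52a} — 5 commits.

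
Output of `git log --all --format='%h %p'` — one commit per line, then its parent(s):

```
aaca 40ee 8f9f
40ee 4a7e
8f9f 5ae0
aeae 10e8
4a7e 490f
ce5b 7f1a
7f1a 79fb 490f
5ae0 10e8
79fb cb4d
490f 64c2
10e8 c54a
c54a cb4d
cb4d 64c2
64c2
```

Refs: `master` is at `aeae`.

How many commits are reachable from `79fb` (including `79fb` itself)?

3

Walking parent pointers from 79fb: reachable set = {64c2, 79fb, cb4d}.
That is 3 commits.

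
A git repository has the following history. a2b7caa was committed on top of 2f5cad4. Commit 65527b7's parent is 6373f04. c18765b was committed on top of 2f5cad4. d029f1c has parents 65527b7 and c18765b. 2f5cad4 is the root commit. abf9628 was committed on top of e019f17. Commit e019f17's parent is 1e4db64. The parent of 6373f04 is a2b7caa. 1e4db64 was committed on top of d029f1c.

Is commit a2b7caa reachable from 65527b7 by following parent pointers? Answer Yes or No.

Ancestors of 65527b7 (commits reachable by following parents): {2f5cad4, 6373f04, 65527b7, a2b7caa}.
a2b7caa is in that set, so it is an ancestor of 65527b7.

Yes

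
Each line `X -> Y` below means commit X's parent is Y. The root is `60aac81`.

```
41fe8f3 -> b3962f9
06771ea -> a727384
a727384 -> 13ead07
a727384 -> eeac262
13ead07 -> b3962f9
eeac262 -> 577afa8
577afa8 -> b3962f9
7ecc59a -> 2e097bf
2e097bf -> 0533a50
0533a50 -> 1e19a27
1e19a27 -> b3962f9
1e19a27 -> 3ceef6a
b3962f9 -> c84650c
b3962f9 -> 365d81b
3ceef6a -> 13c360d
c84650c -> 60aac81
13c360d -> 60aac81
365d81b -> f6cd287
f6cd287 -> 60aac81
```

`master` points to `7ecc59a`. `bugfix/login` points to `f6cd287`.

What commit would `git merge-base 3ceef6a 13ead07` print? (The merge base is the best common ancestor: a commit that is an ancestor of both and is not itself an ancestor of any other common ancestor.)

Ancestors of 3ceef6a: {13c360d, 3ceef6a, 60aac81}.
Ancestors of 13ead07: {13ead07, 365d81b, 60aac81, b3962f9, c84650c, f6cd287}.
Common ancestors: {60aac81}.
The only common ancestor is 60aac81, so it is the merge base.

60aac81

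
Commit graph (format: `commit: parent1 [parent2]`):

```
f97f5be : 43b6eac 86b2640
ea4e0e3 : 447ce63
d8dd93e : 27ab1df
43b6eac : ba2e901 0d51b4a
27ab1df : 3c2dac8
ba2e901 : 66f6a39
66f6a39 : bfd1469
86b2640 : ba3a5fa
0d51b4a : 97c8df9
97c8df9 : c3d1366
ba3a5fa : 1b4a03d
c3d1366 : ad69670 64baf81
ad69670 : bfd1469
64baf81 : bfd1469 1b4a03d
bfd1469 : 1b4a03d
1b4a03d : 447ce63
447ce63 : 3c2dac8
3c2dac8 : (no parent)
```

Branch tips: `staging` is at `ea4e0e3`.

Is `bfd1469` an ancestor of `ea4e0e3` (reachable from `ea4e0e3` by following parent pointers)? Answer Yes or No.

Ancestors of ea4e0e3: {3c2dac8, 447ce63, ea4e0e3}.
bfd1469 is not in that set, so it is not an ancestor of ea4e0e3.

No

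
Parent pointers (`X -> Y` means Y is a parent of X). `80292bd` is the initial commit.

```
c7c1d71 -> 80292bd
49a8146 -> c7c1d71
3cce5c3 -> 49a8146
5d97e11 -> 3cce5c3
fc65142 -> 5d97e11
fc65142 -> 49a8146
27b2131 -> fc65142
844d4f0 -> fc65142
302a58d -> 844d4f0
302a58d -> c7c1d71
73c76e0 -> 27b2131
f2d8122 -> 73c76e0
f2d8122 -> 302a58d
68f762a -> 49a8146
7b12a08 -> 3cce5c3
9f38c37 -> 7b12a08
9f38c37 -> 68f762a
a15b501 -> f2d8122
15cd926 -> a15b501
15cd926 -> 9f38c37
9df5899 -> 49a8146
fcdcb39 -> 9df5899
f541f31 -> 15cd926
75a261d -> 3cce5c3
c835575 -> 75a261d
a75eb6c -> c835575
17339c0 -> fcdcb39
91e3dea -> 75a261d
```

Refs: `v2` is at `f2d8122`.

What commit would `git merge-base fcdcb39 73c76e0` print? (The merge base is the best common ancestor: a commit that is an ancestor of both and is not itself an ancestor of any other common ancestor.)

49a8146

Ancestors of fcdcb39: {49a8146, 80292bd, 9df5899, c7c1d71, fcdcb39}.
Ancestors of 73c76e0: {27b2131, 3cce5c3, 49a8146, 5d97e11, 73c76e0, 80292bd, c7c1d71, fc65142}.
Common ancestors: {49a8146, 80292bd, c7c1d71}.
Among these, 49a8146 is not an ancestor of any other common ancestor — it is the merge base.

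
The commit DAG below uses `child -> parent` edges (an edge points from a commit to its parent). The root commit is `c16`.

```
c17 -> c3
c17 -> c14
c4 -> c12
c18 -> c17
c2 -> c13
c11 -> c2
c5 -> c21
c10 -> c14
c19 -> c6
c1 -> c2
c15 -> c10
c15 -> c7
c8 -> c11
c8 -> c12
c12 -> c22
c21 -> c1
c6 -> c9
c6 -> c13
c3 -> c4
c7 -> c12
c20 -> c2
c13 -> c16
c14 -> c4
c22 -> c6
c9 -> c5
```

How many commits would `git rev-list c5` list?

6

Walking parent pointers from c5: reachable set = {c1, c13, c16, c2, c21, c5}.
That is 6 commits.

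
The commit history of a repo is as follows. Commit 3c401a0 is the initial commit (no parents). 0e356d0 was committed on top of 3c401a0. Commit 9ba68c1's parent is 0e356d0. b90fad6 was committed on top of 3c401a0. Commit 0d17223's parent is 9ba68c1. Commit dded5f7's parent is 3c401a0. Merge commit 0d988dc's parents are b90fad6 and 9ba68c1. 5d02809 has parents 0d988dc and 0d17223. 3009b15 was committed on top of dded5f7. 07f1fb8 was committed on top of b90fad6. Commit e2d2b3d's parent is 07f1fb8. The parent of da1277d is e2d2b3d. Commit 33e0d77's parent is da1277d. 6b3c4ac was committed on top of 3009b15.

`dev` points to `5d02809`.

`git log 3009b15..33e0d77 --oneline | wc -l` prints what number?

Reachable from 33e0d77: {07f1fb8, 33e0d77, 3c401a0, b90fad6, da1277d, e2d2b3d}.
Reachable from 3009b15: {3009b15, 3c401a0, dded5f7}.
In 33e0d77's history but not 3009b15's: {07f1fb8, 33e0d77, b90fad6, da1277d, e2d2b3d} — 5 commits.

5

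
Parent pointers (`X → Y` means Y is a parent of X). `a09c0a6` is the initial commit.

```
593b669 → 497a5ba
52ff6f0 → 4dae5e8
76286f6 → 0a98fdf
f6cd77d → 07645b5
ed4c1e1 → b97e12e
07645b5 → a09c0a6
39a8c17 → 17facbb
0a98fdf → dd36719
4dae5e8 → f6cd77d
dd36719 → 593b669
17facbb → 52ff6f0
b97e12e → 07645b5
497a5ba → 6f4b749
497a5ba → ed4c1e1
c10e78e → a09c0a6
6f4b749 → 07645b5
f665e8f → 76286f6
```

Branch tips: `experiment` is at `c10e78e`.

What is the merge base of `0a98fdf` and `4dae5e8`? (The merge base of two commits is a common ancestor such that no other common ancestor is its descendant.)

07645b5

Ancestors of 0a98fdf: {07645b5, 0a98fdf, 497a5ba, 593b669, 6f4b749, a09c0a6, b97e12e, dd36719, ed4c1e1}.
Ancestors of 4dae5e8: {07645b5, 4dae5e8, a09c0a6, f6cd77d}.
Common ancestors: {07645b5, a09c0a6}.
Among these, 07645b5 is not an ancestor of any other common ancestor — it is the merge base.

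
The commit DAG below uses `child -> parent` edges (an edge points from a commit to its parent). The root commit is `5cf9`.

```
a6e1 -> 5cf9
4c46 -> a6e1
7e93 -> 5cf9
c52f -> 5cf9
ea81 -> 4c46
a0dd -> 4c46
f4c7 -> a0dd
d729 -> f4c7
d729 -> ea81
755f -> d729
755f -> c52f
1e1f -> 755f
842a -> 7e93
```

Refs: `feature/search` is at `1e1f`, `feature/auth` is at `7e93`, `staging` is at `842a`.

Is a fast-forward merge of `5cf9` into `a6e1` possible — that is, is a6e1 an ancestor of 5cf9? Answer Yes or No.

No

A fast-forward from a6e1 to 5cf9 is possible iff a6e1 is an ancestor of 5cf9.
Ancestors of 5cf9: {5cf9}.
a6e1 is not among them, so fast-forward is not possible.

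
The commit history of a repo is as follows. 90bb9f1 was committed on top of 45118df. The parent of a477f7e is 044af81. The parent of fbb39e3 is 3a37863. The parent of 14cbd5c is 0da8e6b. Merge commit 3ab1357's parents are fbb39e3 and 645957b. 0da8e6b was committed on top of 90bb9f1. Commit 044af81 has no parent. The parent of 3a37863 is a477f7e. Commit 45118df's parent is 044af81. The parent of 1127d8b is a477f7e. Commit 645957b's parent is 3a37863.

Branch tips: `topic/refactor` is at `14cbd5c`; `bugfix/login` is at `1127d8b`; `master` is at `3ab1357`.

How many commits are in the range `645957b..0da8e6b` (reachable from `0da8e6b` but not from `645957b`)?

3

Reachable from 0da8e6b: {044af81, 0da8e6b, 45118df, 90bb9f1}.
Reachable from 645957b: {044af81, 3a37863, 645957b, a477f7e}.
In 0da8e6b's history but not 645957b's: {0da8e6b, 45118df, 90bb9f1} — 3 commits.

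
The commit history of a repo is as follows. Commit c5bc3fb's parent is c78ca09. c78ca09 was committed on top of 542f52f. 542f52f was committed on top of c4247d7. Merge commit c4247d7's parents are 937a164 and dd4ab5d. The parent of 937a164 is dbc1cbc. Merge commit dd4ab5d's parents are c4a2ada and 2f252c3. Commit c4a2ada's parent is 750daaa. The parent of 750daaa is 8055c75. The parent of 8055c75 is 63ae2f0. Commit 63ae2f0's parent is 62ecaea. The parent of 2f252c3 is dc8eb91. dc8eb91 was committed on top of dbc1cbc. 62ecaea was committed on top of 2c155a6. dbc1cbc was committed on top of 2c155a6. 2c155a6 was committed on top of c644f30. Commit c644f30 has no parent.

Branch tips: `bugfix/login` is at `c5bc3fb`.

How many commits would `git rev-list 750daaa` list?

Walking parent pointers from 750daaa: reachable set = {2c155a6, 62ecaea, 63ae2f0, 750daaa, 8055c75, c644f30}.
That is 6 commits.

6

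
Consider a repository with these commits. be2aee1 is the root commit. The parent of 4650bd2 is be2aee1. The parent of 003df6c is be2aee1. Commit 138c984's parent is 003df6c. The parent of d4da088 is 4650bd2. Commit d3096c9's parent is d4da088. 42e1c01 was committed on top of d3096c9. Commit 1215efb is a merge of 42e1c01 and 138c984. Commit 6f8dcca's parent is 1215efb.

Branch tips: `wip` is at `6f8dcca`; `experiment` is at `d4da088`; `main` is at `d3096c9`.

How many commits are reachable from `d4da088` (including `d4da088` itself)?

Walking parent pointers from d4da088: reachable set = {4650bd2, be2aee1, d4da088}.
That is 3 commits.

3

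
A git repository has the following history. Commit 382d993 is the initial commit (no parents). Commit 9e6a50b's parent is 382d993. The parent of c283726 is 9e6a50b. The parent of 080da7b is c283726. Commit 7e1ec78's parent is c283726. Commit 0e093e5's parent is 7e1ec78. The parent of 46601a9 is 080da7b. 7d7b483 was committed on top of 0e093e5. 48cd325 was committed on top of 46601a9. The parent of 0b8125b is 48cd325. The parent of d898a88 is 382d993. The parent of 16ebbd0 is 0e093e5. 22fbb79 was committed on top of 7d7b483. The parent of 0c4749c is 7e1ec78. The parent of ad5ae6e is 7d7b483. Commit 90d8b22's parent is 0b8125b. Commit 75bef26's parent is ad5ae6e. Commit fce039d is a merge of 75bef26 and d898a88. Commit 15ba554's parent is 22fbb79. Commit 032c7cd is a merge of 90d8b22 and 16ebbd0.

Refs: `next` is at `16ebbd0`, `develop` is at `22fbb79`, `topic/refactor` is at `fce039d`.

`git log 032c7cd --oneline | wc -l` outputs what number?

12

Walking parent pointers from 032c7cd: reachable set = {032c7cd, 080da7b, 0b8125b, 0e093e5, 16ebbd0, 382d993, 46601a9, 48cd325, 7e1ec78, 90d8b22, 9e6a50b, c283726}.
That is 12 commits.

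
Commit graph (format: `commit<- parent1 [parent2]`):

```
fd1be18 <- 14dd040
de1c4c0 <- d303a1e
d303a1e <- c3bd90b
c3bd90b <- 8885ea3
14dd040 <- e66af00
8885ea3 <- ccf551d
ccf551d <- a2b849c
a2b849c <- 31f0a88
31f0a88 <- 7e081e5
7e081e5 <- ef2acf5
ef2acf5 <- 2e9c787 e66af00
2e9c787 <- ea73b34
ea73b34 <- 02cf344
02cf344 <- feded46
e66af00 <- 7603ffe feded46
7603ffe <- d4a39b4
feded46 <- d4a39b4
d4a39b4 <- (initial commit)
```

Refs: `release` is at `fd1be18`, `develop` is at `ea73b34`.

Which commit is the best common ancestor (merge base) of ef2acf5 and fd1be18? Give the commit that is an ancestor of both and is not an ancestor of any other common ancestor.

e66af00

Ancestors of ef2acf5: {02cf344, 2e9c787, 7603ffe, d4a39b4, e66af00, ea73b34, ef2acf5, feded46}.
Ancestors of fd1be18: {14dd040, 7603ffe, d4a39b4, e66af00, fd1be18, feded46}.
Common ancestors: {7603ffe, d4a39b4, e66af00, feded46}.
Among these, e66af00 is not an ancestor of any other common ancestor — it is the merge base.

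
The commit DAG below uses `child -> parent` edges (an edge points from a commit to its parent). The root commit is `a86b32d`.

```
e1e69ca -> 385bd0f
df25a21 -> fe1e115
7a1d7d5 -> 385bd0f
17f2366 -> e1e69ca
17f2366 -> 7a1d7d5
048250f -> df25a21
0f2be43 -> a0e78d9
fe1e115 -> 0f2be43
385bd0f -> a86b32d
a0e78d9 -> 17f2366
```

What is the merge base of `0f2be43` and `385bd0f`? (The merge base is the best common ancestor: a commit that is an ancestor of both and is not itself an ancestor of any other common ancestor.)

Ancestors of 0f2be43: {0f2be43, 17f2366, 385bd0f, 7a1d7d5, a0e78d9, a86b32d, e1e69ca}.
Ancestors of 385bd0f: {385bd0f, a86b32d}.
Common ancestors: {385bd0f, a86b32d}.
Among these, 385bd0f is not an ancestor of any other common ancestor — it is the merge base.

385bd0f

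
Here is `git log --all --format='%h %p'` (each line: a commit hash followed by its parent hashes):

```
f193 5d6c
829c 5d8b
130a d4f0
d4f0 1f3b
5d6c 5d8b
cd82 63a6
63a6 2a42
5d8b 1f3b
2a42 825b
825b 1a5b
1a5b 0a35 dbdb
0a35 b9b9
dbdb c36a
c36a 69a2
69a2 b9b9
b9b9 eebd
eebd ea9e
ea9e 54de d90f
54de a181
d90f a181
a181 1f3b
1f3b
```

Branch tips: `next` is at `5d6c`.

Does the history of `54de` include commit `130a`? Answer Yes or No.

Ancestors of 54de: {1f3b, 54de, a181}.
130a is not in that set, so it is not an ancestor of 54de.

No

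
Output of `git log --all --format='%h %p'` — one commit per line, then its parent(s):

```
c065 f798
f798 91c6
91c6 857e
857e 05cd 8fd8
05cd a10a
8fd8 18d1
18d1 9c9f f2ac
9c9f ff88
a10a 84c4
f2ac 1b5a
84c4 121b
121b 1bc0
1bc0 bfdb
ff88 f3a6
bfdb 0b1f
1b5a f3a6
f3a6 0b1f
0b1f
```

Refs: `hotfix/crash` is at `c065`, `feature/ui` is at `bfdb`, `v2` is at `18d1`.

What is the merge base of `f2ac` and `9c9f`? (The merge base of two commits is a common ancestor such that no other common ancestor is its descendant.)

f3a6

Ancestors of f2ac: {0b1f, 1b5a, f2ac, f3a6}.
Ancestors of 9c9f: {0b1f, 9c9f, f3a6, ff88}.
Common ancestors: {0b1f, f3a6}.
Among these, f3a6 is not an ancestor of any other common ancestor — it is the merge base.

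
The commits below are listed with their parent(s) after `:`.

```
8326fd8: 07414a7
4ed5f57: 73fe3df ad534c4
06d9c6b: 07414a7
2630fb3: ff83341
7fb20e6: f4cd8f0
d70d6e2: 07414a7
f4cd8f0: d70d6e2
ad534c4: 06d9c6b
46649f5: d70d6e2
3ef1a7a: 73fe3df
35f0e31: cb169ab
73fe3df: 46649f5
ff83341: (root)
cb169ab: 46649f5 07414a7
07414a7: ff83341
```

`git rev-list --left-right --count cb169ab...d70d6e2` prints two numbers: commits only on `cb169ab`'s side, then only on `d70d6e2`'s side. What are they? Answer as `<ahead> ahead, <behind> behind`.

Reachable from cb169ab: {07414a7, 46649f5, cb169ab, d70d6e2, ff83341}.
Reachable from d70d6e2: {07414a7, d70d6e2, ff83341}.
Only in cb169ab's history (ahead): {46649f5, cb169ab} — 2.
Only in d70d6e2's history (behind): {} — 0.

2 ahead, 0 behind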